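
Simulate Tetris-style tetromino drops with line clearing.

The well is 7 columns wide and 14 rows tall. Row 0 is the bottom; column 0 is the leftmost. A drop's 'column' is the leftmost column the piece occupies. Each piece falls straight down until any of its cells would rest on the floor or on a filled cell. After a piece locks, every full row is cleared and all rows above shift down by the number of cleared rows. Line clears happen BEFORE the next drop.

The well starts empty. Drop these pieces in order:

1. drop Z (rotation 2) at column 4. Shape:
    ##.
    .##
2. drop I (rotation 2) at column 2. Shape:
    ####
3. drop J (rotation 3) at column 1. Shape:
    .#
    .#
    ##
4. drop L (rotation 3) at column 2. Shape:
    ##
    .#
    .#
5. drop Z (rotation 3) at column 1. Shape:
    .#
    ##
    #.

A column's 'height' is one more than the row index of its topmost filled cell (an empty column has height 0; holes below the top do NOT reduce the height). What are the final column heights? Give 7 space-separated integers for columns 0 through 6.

Answer: 0 8 9 7 3 3 1

Derivation:
Drop 1: Z rot2 at col 4 lands with bottom-row=0; cleared 0 line(s) (total 0); column heights now [0 0 0 0 2 2 1], max=2
Drop 2: I rot2 at col 2 lands with bottom-row=2; cleared 0 line(s) (total 0); column heights now [0 0 3 3 3 3 1], max=3
Drop 3: J rot3 at col 1 lands with bottom-row=3; cleared 0 line(s) (total 0); column heights now [0 4 6 3 3 3 1], max=6
Drop 4: L rot3 at col 2 lands with bottom-row=4; cleared 0 line(s) (total 0); column heights now [0 4 7 7 3 3 1], max=7
Drop 5: Z rot3 at col 1 lands with bottom-row=6; cleared 0 line(s) (total 0); column heights now [0 8 9 7 3 3 1], max=9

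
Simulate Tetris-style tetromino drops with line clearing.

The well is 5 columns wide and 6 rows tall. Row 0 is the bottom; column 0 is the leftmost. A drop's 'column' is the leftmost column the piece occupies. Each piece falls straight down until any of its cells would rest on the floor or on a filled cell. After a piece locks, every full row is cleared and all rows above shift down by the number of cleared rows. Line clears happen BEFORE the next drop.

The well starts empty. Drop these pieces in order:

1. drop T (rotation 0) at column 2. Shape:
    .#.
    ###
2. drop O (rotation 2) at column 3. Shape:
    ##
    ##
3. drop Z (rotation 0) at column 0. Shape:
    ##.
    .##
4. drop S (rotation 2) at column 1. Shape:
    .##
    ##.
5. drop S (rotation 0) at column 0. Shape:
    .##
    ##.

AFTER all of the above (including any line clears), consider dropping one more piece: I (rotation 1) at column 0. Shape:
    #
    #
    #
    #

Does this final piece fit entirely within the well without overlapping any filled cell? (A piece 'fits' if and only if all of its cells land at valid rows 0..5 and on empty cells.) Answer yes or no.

Drop 1: T rot0 at col 2 lands with bottom-row=0; cleared 0 line(s) (total 0); column heights now [0 0 1 2 1], max=2
Drop 2: O rot2 at col 3 lands with bottom-row=2; cleared 0 line(s) (total 0); column heights now [0 0 1 4 4], max=4
Drop 3: Z rot0 at col 0 lands with bottom-row=1; cleared 0 line(s) (total 0); column heights now [3 3 2 4 4], max=4
Drop 4: S rot2 at col 1 lands with bottom-row=3; cleared 0 line(s) (total 0); column heights now [3 4 5 5 4], max=5
Drop 5: S rot0 at col 0 lands with bottom-row=4; cleared 0 line(s) (total 0); column heights now [5 6 6 5 4], max=6
Test piece I rot1 at col 0 (width 1): heights before test = [5 6 6 5 4]; fits = False

Answer: no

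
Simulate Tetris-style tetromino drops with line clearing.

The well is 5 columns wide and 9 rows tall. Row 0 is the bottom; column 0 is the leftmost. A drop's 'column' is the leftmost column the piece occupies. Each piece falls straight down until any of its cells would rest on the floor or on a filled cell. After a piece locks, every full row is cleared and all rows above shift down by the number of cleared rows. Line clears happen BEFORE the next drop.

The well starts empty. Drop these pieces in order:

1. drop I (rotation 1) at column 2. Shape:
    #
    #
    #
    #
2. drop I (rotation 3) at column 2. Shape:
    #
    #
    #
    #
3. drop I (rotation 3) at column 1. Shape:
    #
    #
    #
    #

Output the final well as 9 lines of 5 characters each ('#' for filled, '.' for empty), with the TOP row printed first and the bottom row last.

Answer: .....
..#..
..#..
..#..
..#..
.##..
.##..
.##..
.##..

Derivation:
Drop 1: I rot1 at col 2 lands with bottom-row=0; cleared 0 line(s) (total 0); column heights now [0 0 4 0 0], max=4
Drop 2: I rot3 at col 2 lands with bottom-row=4; cleared 0 line(s) (total 0); column heights now [0 0 8 0 0], max=8
Drop 3: I rot3 at col 1 lands with bottom-row=0; cleared 0 line(s) (total 0); column heights now [0 4 8 0 0], max=8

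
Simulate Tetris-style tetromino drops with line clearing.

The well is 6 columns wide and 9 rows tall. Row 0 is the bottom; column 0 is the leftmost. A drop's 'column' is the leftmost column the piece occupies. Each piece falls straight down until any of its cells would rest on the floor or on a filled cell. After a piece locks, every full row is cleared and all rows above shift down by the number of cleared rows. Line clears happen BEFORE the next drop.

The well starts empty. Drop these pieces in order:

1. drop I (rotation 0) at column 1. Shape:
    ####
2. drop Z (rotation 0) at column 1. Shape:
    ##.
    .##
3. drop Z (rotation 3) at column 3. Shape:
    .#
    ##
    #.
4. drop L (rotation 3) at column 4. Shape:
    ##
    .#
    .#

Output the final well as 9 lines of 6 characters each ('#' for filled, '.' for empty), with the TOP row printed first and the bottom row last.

Answer: ......
......
......
....##
....##
...###
.###..
..##..
.####.

Derivation:
Drop 1: I rot0 at col 1 lands with bottom-row=0; cleared 0 line(s) (total 0); column heights now [0 1 1 1 1 0], max=1
Drop 2: Z rot0 at col 1 lands with bottom-row=1; cleared 0 line(s) (total 0); column heights now [0 3 3 2 1 0], max=3
Drop 3: Z rot3 at col 3 lands with bottom-row=2; cleared 0 line(s) (total 0); column heights now [0 3 3 4 5 0], max=5
Drop 4: L rot3 at col 4 lands with bottom-row=3; cleared 0 line(s) (total 0); column heights now [0 3 3 4 6 6], max=6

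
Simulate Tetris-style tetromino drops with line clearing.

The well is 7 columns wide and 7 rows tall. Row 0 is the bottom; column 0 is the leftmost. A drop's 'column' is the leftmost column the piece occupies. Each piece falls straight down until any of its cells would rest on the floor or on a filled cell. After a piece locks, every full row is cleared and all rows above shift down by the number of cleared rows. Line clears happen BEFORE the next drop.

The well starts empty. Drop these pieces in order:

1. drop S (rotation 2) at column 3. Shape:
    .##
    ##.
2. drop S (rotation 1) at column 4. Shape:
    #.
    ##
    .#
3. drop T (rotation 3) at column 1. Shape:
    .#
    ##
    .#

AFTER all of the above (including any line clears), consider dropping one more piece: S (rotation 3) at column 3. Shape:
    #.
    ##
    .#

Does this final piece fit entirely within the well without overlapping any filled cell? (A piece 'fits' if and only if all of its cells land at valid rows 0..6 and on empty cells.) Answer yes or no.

Answer: no

Derivation:
Drop 1: S rot2 at col 3 lands with bottom-row=0; cleared 0 line(s) (total 0); column heights now [0 0 0 1 2 2 0], max=2
Drop 2: S rot1 at col 4 lands with bottom-row=2; cleared 0 line(s) (total 0); column heights now [0 0 0 1 5 4 0], max=5
Drop 3: T rot3 at col 1 lands with bottom-row=0; cleared 0 line(s) (total 0); column heights now [0 2 3 1 5 4 0], max=5
Test piece S rot3 at col 3 (width 2): heights before test = [0 2 3 1 5 4 0]; fits = False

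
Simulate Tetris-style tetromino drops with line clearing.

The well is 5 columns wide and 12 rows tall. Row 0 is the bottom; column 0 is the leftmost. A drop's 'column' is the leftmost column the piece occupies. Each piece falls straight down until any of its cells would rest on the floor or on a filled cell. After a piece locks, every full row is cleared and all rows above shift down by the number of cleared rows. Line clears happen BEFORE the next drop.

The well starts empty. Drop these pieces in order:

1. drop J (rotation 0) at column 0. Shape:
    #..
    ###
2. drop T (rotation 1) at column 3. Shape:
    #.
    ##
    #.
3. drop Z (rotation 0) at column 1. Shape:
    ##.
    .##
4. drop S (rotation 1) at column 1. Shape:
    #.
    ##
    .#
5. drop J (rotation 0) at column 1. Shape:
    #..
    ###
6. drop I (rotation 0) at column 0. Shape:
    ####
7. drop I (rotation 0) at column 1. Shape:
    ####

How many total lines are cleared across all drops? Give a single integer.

Answer: 0

Derivation:
Drop 1: J rot0 at col 0 lands with bottom-row=0; cleared 0 line(s) (total 0); column heights now [2 1 1 0 0], max=2
Drop 2: T rot1 at col 3 lands with bottom-row=0; cleared 0 line(s) (total 0); column heights now [2 1 1 3 2], max=3
Drop 3: Z rot0 at col 1 lands with bottom-row=3; cleared 0 line(s) (total 0); column heights now [2 5 5 4 2], max=5
Drop 4: S rot1 at col 1 lands with bottom-row=5; cleared 0 line(s) (total 0); column heights now [2 8 7 4 2], max=8
Drop 5: J rot0 at col 1 lands with bottom-row=8; cleared 0 line(s) (total 0); column heights now [2 10 9 9 2], max=10
Drop 6: I rot0 at col 0 lands with bottom-row=10; cleared 0 line(s) (total 0); column heights now [11 11 11 11 2], max=11
Drop 7: I rot0 at col 1 lands with bottom-row=11; cleared 0 line(s) (total 0); column heights now [11 12 12 12 12], max=12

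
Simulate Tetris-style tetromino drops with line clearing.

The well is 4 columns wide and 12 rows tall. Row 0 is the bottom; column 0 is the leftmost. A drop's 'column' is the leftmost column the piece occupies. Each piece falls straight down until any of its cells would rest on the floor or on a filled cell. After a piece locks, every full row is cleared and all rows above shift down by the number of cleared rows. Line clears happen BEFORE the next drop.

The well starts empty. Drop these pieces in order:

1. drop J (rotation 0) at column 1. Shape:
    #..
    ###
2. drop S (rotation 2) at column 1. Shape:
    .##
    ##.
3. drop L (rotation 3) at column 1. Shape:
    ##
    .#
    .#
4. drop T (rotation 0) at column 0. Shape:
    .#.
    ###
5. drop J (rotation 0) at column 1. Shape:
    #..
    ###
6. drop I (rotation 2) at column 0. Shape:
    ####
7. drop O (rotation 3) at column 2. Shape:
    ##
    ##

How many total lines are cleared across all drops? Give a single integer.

Answer: 1

Derivation:
Drop 1: J rot0 at col 1 lands with bottom-row=0; cleared 0 line(s) (total 0); column heights now [0 2 1 1], max=2
Drop 2: S rot2 at col 1 lands with bottom-row=2; cleared 0 line(s) (total 0); column heights now [0 3 4 4], max=4
Drop 3: L rot3 at col 1 lands with bottom-row=4; cleared 0 line(s) (total 0); column heights now [0 7 7 4], max=7
Drop 4: T rot0 at col 0 lands with bottom-row=7; cleared 0 line(s) (total 0); column heights now [8 9 8 4], max=9
Drop 5: J rot0 at col 1 lands with bottom-row=9; cleared 0 line(s) (total 0); column heights now [8 11 10 10], max=11
Drop 6: I rot2 at col 0 lands with bottom-row=11; cleared 1 line(s) (total 1); column heights now [8 11 10 10], max=11
Drop 7: O rot3 at col 2 lands with bottom-row=10; cleared 0 line(s) (total 1); column heights now [8 11 12 12], max=12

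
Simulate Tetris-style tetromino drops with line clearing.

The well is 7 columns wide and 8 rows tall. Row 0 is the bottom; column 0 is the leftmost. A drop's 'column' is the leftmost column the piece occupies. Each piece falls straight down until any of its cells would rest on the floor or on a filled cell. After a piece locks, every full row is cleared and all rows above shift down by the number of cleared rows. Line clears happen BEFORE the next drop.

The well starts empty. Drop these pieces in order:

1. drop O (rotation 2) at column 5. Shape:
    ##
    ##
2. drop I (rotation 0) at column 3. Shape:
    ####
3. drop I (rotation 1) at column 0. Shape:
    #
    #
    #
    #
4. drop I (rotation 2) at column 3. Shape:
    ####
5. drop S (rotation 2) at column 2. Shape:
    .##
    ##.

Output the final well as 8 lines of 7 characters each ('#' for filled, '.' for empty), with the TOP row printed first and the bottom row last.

Answer: .......
.......
...##..
..##...
#..####
#..####
#....##
#....##

Derivation:
Drop 1: O rot2 at col 5 lands with bottom-row=0; cleared 0 line(s) (total 0); column heights now [0 0 0 0 0 2 2], max=2
Drop 2: I rot0 at col 3 lands with bottom-row=2; cleared 0 line(s) (total 0); column heights now [0 0 0 3 3 3 3], max=3
Drop 3: I rot1 at col 0 lands with bottom-row=0; cleared 0 line(s) (total 0); column heights now [4 0 0 3 3 3 3], max=4
Drop 4: I rot2 at col 3 lands with bottom-row=3; cleared 0 line(s) (total 0); column heights now [4 0 0 4 4 4 4], max=4
Drop 5: S rot2 at col 2 lands with bottom-row=4; cleared 0 line(s) (total 0); column heights now [4 0 5 6 6 4 4], max=6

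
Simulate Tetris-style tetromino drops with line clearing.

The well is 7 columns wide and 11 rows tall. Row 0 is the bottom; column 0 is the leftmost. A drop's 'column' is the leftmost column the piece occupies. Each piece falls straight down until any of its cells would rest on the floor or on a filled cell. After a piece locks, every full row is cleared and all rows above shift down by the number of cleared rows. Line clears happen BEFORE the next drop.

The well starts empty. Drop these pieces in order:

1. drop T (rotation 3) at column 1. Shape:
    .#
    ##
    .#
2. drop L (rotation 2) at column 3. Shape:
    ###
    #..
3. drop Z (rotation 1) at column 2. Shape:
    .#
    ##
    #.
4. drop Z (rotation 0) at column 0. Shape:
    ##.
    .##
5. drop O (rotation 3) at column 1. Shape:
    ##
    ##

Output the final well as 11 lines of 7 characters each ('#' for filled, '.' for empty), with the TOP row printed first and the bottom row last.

Drop 1: T rot3 at col 1 lands with bottom-row=0; cleared 0 line(s) (total 0); column heights now [0 2 3 0 0 0 0], max=3
Drop 2: L rot2 at col 3 lands with bottom-row=0; cleared 0 line(s) (total 0); column heights now [0 2 3 2 2 2 0], max=3
Drop 3: Z rot1 at col 2 lands with bottom-row=3; cleared 0 line(s) (total 0); column heights now [0 2 5 6 2 2 0], max=6
Drop 4: Z rot0 at col 0 lands with bottom-row=5; cleared 0 line(s) (total 0); column heights now [7 7 6 6 2 2 0], max=7
Drop 5: O rot3 at col 1 lands with bottom-row=7; cleared 0 line(s) (total 0); column heights now [7 9 9 6 2 2 0], max=9

Answer: .......
.......
.##....
.##....
##.....
.###...
..##...
..#....
..#....
.#####.
..##...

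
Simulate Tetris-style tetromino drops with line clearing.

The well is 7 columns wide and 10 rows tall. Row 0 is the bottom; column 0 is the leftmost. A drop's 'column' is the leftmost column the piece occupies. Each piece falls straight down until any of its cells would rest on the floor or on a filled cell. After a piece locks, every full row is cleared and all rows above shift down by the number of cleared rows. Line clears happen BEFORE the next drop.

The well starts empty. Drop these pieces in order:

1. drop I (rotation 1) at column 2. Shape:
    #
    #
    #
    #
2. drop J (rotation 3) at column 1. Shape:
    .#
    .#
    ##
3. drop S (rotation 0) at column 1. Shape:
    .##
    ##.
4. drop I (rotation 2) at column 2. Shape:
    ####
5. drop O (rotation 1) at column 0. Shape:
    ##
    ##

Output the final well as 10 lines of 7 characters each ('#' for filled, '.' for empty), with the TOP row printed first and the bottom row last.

Drop 1: I rot1 at col 2 lands with bottom-row=0; cleared 0 line(s) (total 0); column heights now [0 0 4 0 0 0 0], max=4
Drop 2: J rot3 at col 1 lands with bottom-row=4; cleared 0 line(s) (total 0); column heights now [0 5 7 0 0 0 0], max=7
Drop 3: S rot0 at col 1 lands with bottom-row=7; cleared 0 line(s) (total 0); column heights now [0 8 9 9 0 0 0], max=9
Drop 4: I rot2 at col 2 lands with bottom-row=9; cleared 0 line(s) (total 0); column heights now [0 8 10 10 10 10 0], max=10
Drop 5: O rot1 at col 0 lands with bottom-row=8; cleared 0 line(s) (total 0); column heights now [10 10 10 10 10 10 0], max=10

Answer: ######.
####...
.##....
..#....
..#....
.##....
..#....
..#....
..#....
..#....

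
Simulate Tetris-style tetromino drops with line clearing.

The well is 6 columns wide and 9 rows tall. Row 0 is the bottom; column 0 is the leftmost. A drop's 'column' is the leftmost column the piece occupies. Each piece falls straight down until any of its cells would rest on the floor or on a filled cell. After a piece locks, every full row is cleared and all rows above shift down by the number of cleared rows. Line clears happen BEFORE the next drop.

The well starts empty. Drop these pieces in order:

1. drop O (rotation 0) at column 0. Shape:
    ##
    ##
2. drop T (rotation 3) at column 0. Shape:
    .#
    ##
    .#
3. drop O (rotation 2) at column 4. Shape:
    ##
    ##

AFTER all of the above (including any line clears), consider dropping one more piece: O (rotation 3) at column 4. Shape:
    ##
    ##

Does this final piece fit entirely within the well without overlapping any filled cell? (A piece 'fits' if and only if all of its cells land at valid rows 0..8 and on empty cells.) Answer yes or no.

Drop 1: O rot0 at col 0 lands with bottom-row=0; cleared 0 line(s) (total 0); column heights now [2 2 0 0 0 0], max=2
Drop 2: T rot3 at col 0 lands with bottom-row=2; cleared 0 line(s) (total 0); column heights now [4 5 0 0 0 0], max=5
Drop 3: O rot2 at col 4 lands with bottom-row=0; cleared 0 line(s) (total 0); column heights now [4 5 0 0 2 2], max=5
Test piece O rot3 at col 4 (width 2): heights before test = [4 5 0 0 2 2]; fits = True

Answer: yes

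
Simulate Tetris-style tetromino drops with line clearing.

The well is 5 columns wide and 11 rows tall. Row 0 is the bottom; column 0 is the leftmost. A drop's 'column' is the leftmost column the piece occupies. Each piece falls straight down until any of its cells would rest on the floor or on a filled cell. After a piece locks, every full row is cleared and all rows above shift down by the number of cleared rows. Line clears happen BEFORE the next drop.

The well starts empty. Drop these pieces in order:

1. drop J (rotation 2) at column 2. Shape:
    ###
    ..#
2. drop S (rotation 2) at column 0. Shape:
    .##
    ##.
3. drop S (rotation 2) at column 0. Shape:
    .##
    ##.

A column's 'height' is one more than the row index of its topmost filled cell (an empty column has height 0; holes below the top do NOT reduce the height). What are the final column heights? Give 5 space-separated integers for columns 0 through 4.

Answer: 3 4 4 0 1

Derivation:
Drop 1: J rot2 at col 2 lands with bottom-row=0; cleared 0 line(s) (total 0); column heights now [0 0 2 2 2], max=2
Drop 2: S rot2 at col 0 lands with bottom-row=1; cleared 1 line(s) (total 1); column heights now [0 2 2 0 1], max=2
Drop 3: S rot2 at col 0 lands with bottom-row=2; cleared 0 line(s) (total 1); column heights now [3 4 4 0 1], max=4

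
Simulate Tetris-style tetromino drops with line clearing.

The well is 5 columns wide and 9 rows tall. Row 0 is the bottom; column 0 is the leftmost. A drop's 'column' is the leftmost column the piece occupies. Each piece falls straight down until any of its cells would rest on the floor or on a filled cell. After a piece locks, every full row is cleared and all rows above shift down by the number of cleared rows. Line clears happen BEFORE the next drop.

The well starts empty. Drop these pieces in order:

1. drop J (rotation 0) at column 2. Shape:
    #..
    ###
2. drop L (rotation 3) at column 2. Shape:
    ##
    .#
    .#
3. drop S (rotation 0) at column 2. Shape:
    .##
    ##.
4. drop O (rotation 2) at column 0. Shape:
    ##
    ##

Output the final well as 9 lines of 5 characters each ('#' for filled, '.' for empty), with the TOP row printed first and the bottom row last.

Answer: .....
.....
.....
.....
...##
..##.
..##.
...#.
####.

Derivation:
Drop 1: J rot0 at col 2 lands with bottom-row=0; cleared 0 line(s) (total 0); column heights now [0 0 2 1 1], max=2
Drop 2: L rot3 at col 2 lands with bottom-row=1; cleared 0 line(s) (total 0); column heights now [0 0 4 4 1], max=4
Drop 3: S rot0 at col 2 lands with bottom-row=4; cleared 0 line(s) (total 0); column heights now [0 0 5 6 6], max=6
Drop 4: O rot2 at col 0 lands with bottom-row=0; cleared 1 line(s) (total 1); column heights now [1 1 4 5 5], max=5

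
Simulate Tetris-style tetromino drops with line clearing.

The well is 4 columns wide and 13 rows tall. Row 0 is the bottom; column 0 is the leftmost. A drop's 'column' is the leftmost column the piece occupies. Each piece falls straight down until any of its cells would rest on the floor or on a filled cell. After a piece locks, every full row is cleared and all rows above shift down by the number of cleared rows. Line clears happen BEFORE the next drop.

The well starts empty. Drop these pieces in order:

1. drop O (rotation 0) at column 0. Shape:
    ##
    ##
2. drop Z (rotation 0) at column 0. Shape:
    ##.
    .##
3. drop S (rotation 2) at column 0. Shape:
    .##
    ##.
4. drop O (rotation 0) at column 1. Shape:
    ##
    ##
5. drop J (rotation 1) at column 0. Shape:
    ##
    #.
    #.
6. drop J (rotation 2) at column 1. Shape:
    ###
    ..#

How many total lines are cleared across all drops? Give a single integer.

Answer: 0

Derivation:
Drop 1: O rot0 at col 0 lands with bottom-row=0; cleared 0 line(s) (total 0); column heights now [2 2 0 0], max=2
Drop 2: Z rot0 at col 0 lands with bottom-row=2; cleared 0 line(s) (total 0); column heights now [4 4 3 0], max=4
Drop 3: S rot2 at col 0 lands with bottom-row=4; cleared 0 line(s) (total 0); column heights now [5 6 6 0], max=6
Drop 4: O rot0 at col 1 lands with bottom-row=6; cleared 0 line(s) (total 0); column heights now [5 8 8 0], max=8
Drop 5: J rot1 at col 0 lands with bottom-row=6; cleared 0 line(s) (total 0); column heights now [9 9 8 0], max=9
Drop 6: J rot2 at col 1 lands with bottom-row=8; cleared 0 line(s) (total 0); column heights now [9 10 10 10], max=10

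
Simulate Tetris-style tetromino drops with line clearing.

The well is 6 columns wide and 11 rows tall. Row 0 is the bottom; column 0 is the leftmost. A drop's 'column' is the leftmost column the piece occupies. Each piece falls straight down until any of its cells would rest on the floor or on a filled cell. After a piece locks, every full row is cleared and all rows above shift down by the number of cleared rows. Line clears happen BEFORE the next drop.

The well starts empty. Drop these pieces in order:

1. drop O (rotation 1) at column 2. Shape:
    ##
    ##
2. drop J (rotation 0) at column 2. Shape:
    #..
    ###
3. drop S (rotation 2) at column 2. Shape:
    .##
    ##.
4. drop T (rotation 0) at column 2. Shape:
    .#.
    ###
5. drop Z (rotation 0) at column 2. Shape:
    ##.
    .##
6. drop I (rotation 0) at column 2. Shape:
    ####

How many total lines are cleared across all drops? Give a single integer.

Drop 1: O rot1 at col 2 lands with bottom-row=0; cleared 0 line(s) (total 0); column heights now [0 0 2 2 0 0], max=2
Drop 2: J rot0 at col 2 lands with bottom-row=2; cleared 0 line(s) (total 0); column heights now [0 0 4 3 3 0], max=4
Drop 3: S rot2 at col 2 lands with bottom-row=4; cleared 0 line(s) (total 0); column heights now [0 0 5 6 6 0], max=6
Drop 4: T rot0 at col 2 lands with bottom-row=6; cleared 0 line(s) (total 0); column heights now [0 0 7 8 7 0], max=8
Drop 5: Z rot0 at col 2 lands with bottom-row=8; cleared 0 line(s) (total 0); column heights now [0 0 10 10 9 0], max=10
Drop 6: I rot0 at col 2 lands with bottom-row=10; cleared 0 line(s) (total 0); column heights now [0 0 11 11 11 11], max=11

Answer: 0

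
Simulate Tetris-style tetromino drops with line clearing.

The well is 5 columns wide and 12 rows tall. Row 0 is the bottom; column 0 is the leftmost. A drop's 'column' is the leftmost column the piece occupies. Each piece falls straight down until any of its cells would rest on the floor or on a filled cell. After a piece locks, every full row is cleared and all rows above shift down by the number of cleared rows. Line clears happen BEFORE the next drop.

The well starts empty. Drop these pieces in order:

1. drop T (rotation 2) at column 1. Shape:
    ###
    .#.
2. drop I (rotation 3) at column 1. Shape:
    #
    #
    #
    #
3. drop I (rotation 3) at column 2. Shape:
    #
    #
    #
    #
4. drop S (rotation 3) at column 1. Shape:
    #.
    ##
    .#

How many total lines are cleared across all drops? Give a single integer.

Answer: 0

Derivation:
Drop 1: T rot2 at col 1 lands with bottom-row=0; cleared 0 line(s) (total 0); column heights now [0 2 2 2 0], max=2
Drop 2: I rot3 at col 1 lands with bottom-row=2; cleared 0 line(s) (total 0); column heights now [0 6 2 2 0], max=6
Drop 3: I rot3 at col 2 lands with bottom-row=2; cleared 0 line(s) (total 0); column heights now [0 6 6 2 0], max=6
Drop 4: S rot3 at col 1 lands with bottom-row=6; cleared 0 line(s) (total 0); column heights now [0 9 8 2 0], max=9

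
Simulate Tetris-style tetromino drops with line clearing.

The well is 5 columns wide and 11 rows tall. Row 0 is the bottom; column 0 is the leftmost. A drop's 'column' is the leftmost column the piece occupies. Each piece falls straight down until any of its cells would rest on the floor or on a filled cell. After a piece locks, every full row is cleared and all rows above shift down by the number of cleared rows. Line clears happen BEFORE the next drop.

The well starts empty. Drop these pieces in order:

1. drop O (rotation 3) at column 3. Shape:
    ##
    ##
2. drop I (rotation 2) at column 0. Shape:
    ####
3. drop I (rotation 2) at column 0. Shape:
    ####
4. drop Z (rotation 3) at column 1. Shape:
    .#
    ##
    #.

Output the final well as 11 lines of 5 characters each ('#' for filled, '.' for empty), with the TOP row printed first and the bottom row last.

Answer: .....
.....
.....
.....
..#..
.##..
.#...
####.
####.
...##
...##

Derivation:
Drop 1: O rot3 at col 3 lands with bottom-row=0; cleared 0 line(s) (total 0); column heights now [0 0 0 2 2], max=2
Drop 2: I rot2 at col 0 lands with bottom-row=2; cleared 0 line(s) (total 0); column heights now [3 3 3 3 2], max=3
Drop 3: I rot2 at col 0 lands with bottom-row=3; cleared 0 line(s) (total 0); column heights now [4 4 4 4 2], max=4
Drop 4: Z rot3 at col 1 lands with bottom-row=4; cleared 0 line(s) (total 0); column heights now [4 6 7 4 2], max=7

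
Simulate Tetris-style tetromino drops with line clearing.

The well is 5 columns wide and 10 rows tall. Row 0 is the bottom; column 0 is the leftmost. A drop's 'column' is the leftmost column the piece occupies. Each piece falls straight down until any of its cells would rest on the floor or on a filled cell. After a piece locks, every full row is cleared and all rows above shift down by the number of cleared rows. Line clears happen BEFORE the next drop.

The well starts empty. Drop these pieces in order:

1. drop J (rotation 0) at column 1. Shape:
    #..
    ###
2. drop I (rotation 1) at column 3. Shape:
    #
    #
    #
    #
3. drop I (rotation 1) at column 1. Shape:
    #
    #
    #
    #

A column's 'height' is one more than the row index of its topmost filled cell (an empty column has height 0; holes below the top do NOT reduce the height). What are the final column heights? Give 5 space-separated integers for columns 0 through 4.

Drop 1: J rot0 at col 1 lands with bottom-row=0; cleared 0 line(s) (total 0); column heights now [0 2 1 1 0], max=2
Drop 2: I rot1 at col 3 lands with bottom-row=1; cleared 0 line(s) (total 0); column heights now [0 2 1 5 0], max=5
Drop 3: I rot1 at col 1 lands with bottom-row=2; cleared 0 line(s) (total 0); column heights now [0 6 1 5 0], max=6

Answer: 0 6 1 5 0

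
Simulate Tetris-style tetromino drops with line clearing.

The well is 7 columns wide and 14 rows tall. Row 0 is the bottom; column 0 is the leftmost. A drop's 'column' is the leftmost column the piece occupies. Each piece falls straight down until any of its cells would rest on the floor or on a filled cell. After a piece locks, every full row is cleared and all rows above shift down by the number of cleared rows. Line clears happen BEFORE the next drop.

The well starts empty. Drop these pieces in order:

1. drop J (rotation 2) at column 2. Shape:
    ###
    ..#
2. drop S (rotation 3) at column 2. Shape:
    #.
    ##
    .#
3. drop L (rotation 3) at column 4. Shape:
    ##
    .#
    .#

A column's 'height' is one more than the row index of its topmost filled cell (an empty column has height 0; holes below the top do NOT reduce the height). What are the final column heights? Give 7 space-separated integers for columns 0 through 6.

Drop 1: J rot2 at col 2 lands with bottom-row=0; cleared 0 line(s) (total 0); column heights now [0 0 2 2 2 0 0], max=2
Drop 2: S rot3 at col 2 lands with bottom-row=2; cleared 0 line(s) (total 0); column heights now [0 0 5 4 2 0 0], max=5
Drop 3: L rot3 at col 4 lands with bottom-row=0; cleared 0 line(s) (total 0); column heights now [0 0 5 4 3 3 0], max=5

Answer: 0 0 5 4 3 3 0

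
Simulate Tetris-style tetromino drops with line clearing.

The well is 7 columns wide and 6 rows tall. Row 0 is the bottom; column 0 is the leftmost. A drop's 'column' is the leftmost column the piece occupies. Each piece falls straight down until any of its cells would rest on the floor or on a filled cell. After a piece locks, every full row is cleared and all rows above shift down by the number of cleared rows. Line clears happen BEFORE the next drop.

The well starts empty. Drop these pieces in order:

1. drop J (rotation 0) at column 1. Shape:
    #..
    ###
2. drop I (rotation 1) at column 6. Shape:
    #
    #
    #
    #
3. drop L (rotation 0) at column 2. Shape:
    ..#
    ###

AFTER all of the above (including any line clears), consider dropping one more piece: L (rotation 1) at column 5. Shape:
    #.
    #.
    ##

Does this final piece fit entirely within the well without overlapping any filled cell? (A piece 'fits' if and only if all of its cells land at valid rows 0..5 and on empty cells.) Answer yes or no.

Drop 1: J rot0 at col 1 lands with bottom-row=0; cleared 0 line(s) (total 0); column heights now [0 2 1 1 0 0 0], max=2
Drop 2: I rot1 at col 6 lands with bottom-row=0; cleared 0 line(s) (total 0); column heights now [0 2 1 1 0 0 4], max=4
Drop 3: L rot0 at col 2 lands with bottom-row=1; cleared 0 line(s) (total 0); column heights now [0 2 2 2 3 0 4], max=4
Test piece L rot1 at col 5 (width 2): heights before test = [0 2 2 2 3 0 4]; fits = False

Answer: no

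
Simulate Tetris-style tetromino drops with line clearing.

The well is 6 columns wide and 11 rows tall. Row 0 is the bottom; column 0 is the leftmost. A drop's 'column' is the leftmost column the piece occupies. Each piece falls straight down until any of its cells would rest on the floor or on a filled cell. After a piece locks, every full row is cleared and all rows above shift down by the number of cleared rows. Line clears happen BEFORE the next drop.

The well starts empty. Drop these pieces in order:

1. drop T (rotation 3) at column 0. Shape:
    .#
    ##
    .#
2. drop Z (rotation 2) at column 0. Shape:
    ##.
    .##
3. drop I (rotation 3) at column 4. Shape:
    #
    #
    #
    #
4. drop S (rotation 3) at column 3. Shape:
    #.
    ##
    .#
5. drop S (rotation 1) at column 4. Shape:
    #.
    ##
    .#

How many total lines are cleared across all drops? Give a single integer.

Drop 1: T rot3 at col 0 lands with bottom-row=0; cleared 0 line(s) (total 0); column heights now [2 3 0 0 0 0], max=3
Drop 2: Z rot2 at col 0 lands with bottom-row=3; cleared 0 line(s) (total 0); column heights now [5 5 4 0 0 0], max=5
Drop 3: I rot3 at col 4 lands with bottom-row=0; cleared 0 line(s) (total 0); column heights now [5 5 4 0 4 0], max=5
Drop 4: S rot3 at col 3 lands with bottom-row=4; cleared 0 line(s) (total 0); column heights now [5 5 4 7 6 0], max=7
Drop 5: S rot1 at col 4 lands with bottom-row=5; cleared 0 line(s) (total 0); column heights now [5 5 4 7 8 7], max=8

Answer: 0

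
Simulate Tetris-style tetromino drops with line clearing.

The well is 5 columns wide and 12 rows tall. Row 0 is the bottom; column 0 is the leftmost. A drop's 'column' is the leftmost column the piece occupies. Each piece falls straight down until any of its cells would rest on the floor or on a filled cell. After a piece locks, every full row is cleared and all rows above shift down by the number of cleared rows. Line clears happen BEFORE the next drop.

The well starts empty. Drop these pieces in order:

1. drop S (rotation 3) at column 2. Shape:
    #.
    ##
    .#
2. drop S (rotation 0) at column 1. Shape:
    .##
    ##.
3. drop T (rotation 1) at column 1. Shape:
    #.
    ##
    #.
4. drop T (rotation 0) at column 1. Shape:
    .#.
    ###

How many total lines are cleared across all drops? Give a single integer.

Answer: 0

Derivation:
Drop 1: S rot3 at col 2 lands with bottom-row=0; cleared 0 line(s) (total 0); column heights now [0 0 3 2 0], max=3
Drop 2: S rot0 at col 1 lands with bottom-row=3; cleared 0 line(s) (total 0); column heights now [0 4 5 5 0], max=5
Drop 3: T rot1 at col 1 lands with bottom-row=4; cleared 0 line(s) (total 0); column heights now [0 7 6 5 0], max=7
Drop 4: T rot0 at col 1 lands with bottom-row=7; cleared 0 line(s) (total 0); column heights now [0 8 9 8 0], max=9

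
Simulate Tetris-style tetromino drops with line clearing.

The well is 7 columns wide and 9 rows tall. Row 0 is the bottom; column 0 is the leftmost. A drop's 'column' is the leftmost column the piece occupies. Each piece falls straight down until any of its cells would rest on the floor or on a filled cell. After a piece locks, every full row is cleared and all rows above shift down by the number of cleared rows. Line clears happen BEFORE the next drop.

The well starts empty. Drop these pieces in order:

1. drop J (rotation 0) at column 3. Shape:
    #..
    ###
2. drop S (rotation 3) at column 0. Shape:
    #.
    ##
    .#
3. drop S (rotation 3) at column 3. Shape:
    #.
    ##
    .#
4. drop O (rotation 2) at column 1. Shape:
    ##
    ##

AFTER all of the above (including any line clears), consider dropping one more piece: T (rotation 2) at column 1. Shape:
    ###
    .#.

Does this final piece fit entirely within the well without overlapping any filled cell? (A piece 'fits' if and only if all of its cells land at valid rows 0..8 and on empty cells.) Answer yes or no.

Drop 1: J rot0 at col 3 lands with bottom-row=0; cleared 0 line(s) (total 0); column heights now [0 0 0 2 1 1 0], max=2
Drop 2: S rot3 at col 0 lands with bottom-row=0; cleared 0 line(s) (total 0); column heights now [3 2 0 2 1 1 0], max=3
Drop 3: S rot3 at col 3 lands with bottom-row=1; cleared 0 line(s) (total 0); column heights now [3 2 0 4 3 1 0], max=4
Drop 4: O rot2 at col 1 lands with bottom-row=2; cleared 0 line(s) (total 0); column heights now [3 4 4 4 3 1 0], max=4
Test piece T rot2 at col 1 (width 3): heights before test = [3 4 4 4 3 1 0]; fits = True

Answer: yes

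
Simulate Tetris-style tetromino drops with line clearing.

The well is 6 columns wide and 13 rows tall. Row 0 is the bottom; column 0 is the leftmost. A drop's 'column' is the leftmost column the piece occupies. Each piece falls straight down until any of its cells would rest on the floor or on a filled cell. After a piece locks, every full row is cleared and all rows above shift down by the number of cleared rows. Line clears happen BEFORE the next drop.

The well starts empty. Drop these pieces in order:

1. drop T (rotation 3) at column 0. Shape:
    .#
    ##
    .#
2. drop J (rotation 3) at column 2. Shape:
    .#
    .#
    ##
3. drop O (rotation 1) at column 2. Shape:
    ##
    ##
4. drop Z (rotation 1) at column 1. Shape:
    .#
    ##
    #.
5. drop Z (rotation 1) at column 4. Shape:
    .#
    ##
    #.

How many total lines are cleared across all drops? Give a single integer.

Drop 1: T rot3 at col 0 lands with bottom-row=0; cleared 0 line(s) (total 0); column heights now [2 3 0 0 0 0], max=3
Drop 2: J rot3 at col 2 lands with bottom-row=0; cleared 0 line(s) (total 0); column heights now [2 3 1 3 0 0], max=3
Drop 3: O rot1 at col 2 lands with bottom-row=3; cleared 0 line(s) (total 0); column heights now [2 3 5 5 0 0], max=5
Drop 4: Z rot1 at col 1 lands with bottom-row=4; cleared 0 line(s) (total 0); column heights now [2 6 7 5 0 0], max=7
Drop 5: Z rot1 at col 4 lands with bottom-row=0; cleared 0 line(s) (total 0); column heights now [2 6 7 5 2 3], max=7

Answer: 0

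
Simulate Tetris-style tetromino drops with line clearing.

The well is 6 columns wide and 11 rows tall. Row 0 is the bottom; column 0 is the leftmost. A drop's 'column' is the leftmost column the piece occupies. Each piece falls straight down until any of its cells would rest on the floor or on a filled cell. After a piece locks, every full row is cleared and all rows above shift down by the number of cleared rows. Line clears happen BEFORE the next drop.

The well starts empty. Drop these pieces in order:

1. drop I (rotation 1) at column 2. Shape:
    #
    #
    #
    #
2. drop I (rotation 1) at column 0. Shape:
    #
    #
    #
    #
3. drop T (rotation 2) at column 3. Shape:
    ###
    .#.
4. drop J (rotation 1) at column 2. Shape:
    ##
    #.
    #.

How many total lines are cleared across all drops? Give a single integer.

Answer: 0

Derivation:
Drop 1: I rot1 at col 2 lands with bottom-row=0; cleared 0 line(s) (total 0); column heights now [0 0 4 0 0 0], max=4
Drop 2: I rot1 at col 0 lands with bottom-row=0; cleared 0 line(s) (total 0); column heights now [4 0 4 0 0 0], max=4
Drop 3: T rot2 at col 3 lands with bottom-row=0; cleared 0 line(s) (total 0); column heights now [4 0 4 2 2 2], max=4
Drop 4: J rot1 at col 2 lands with bottom-row=4; cleared 0 line(s) (total 0); column heights now [4 0 7 7 2 2], max=7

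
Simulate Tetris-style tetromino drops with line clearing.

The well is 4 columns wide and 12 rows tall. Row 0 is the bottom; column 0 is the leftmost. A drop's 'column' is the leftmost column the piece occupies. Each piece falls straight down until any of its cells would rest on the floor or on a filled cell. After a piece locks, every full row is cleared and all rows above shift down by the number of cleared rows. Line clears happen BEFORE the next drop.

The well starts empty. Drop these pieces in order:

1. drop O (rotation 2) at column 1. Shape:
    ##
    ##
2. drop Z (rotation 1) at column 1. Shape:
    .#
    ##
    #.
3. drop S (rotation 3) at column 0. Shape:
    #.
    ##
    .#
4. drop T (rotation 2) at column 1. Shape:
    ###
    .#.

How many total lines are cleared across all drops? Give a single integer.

Drop 1: O rot2 at col 1 lands with bottom-row=0; cleared 0 line(s) (total 0); column heights now [0 2 2 0], max=2
Drop 2: Z rot1 at col 1 lands with bottom-row=2; cleared 0 line(s) (total 0); column heights now [0 4 5 0], max=5
Drop 3: S rot3 at col 0 lands with bottom-row=4; cleared 0 line(s) (total 0); column heights now [7 6 5 0], max=7
Drop 4: T rot2 at col 1 lands with bottom-row=5; cleared 1 line(s) (total 1); column heights now [6 6 6 0], max=6

Answer: 1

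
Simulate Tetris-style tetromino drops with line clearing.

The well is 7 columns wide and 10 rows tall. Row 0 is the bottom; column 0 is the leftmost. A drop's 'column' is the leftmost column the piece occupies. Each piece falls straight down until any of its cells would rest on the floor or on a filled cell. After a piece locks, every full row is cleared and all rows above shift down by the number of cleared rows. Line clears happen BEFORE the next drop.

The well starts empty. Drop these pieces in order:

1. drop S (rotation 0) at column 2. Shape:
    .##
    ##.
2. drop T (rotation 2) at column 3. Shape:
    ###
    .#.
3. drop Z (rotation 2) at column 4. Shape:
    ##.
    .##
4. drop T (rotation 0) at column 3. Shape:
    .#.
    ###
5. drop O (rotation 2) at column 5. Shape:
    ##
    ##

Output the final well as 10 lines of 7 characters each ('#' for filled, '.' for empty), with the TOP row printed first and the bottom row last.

Answer: .......
.....##
....###
...###.
....##.
.....##
...###.
....#..
...##..
..##...

Derivation:
Drop 1: S rot0 at col 2 lands with bottom-row=0; cleared 0 line(s) (total 0); column heights now [0 0 1 2 2 0 0], max=2
Drop 2: T rot2 at col 3 lands with bottom-row=2; cleared 0 line(s) (total 0); column heights now [0 0 1 4 4 4 0], max=4
Drop 3: Z rot2 at col 4 lands with bottom-row=4; cleared 0 line(s) (total 0); column heights now [0 0 1 4 6 6 5], max=6
Drop 4: T rot0 at col 3 lands with bottom-row=6; cleared 0 line(s) (total 0); column heights now [0 0 1 7 8 7 5], max=8
Drop 5: O rot2 at col 5 lands with bottom-row=7; cleared 0 line(s) (total 0); column heights now [0 0 1 7 8 9 9], max=9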